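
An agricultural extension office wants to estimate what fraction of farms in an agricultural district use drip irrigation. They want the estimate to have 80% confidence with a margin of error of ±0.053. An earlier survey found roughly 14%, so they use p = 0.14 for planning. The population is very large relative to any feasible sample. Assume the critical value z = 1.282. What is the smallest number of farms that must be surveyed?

With p = 0.14, p(1−p) = 0.1204.
n = z²·p(1−p)/E² = 1.282² × 0.1204 / 0.053² = 1.6435 × 0.1204 / 0.002809 ≈ 70.45.
Rounding up gives n = 71.

71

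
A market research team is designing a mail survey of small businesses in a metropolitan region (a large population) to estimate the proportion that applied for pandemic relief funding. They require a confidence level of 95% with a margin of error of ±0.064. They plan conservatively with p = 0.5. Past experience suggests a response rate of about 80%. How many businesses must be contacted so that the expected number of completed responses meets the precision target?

294

For 95% confidence, z = 1.96.
Completed interviews needed: n₀ = 1.96² × 0.2500 / 0.064² ≈ 234.47 → 235.
At an 80% response rate, contacts needed = 235 / 0.80 ≈ 293.75 → 294.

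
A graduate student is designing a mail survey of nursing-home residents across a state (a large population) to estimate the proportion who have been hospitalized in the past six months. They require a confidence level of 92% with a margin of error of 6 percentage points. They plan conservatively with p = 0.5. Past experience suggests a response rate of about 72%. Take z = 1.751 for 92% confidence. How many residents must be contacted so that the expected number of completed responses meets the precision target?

296

Completed interviews needed: n₀ = 1.751² × 0.2500 / 0.060² ≈ 212.92 → 213.
At a 72% response rate, contacts needed = 213 / 0.72 ≈ 295.83 → 296.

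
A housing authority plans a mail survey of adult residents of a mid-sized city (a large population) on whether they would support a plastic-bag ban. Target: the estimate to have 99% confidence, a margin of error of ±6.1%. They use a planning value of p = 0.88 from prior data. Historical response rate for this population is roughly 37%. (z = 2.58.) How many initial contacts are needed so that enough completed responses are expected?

Completed interviews needed: n₀ = 2.58² × 0.1056 / 0.061² ≈ 188.91 → 189.
At a 37% response rate, contacts needed = 189 / 0.37 ≈ 510.81 → 511.

511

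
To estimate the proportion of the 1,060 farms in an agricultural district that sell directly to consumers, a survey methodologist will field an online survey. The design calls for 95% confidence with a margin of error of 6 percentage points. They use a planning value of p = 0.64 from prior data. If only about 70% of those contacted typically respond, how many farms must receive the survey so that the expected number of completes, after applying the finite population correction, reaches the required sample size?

For 95% confidence, z = 1.960.
Completed interviews needed (unadjusted): n₀ = 1.960² × 0.2304 / 0.060² ≈ 245.86 → 246.
FPC for N = 1,060: n = 246 / (1 + 245/1060) = 246 / 1.2311 ≈ 199.82 → 200.
At a 70% response rate, contacts needed = 200 / 0.70 ≈ 285.71 → 286.

286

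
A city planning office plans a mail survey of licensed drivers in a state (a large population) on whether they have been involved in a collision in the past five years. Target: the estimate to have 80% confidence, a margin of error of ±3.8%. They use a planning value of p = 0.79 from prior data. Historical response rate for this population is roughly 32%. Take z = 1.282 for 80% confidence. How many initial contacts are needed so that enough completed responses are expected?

591

Completed interviews needed: n₀ = 1.282² × 0.1659 / 0.038² ≈ 188.82 → 189.
At a 32% response rate, contacts needed = 189 / 0.32 ≈ 590.62 → 591.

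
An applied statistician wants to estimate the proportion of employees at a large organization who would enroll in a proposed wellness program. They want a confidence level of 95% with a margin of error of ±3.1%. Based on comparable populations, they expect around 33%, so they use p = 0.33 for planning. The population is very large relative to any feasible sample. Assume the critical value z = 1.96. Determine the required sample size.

With p = 0.33, p(1−p) = 0.2211.
n = z²·p(1−p)/E² = 1.96² × 0.2211 / 0.031² = 3.8416 × 0.2211 / 0.000961 ≈ 883.85.
Rounding up gives n = 884.

884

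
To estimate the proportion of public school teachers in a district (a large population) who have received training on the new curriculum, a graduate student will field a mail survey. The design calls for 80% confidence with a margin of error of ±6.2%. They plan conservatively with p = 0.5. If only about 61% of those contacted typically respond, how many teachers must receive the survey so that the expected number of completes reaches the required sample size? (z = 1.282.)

Completed interviews needed: n₀ = 1.282² × 0.2500 / 0.062² ≈ 106.89 → 107.
At a 61% response rate, contacts needed = 107 / 0.61 ≈ 175.41 → 176.

176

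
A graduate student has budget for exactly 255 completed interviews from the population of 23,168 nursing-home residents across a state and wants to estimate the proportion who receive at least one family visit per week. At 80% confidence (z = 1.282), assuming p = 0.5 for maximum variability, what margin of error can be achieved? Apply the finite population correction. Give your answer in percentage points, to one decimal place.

4.0

Finite-population factor: (N−n)/(N−1) = (23168−255)/(23168−1) = 0.9890.
SE(p̂) = √[p(1−p)/n · (N−n)/(N−1)] = √[0.2500/255 × 0.9890] = 0.03114.
E = z × SE = 1.282 × 0.03114 = 0.03992 ≈ 4.0 percentage points.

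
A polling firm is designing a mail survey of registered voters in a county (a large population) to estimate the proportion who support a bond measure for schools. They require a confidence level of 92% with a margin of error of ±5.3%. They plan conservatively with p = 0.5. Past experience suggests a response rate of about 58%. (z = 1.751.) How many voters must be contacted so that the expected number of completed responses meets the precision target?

471

Completed interviews needed: n₀ = 1.751² × 0.2500 / 0.053² ≈ 272.87 → 273.
At a 58% response rate, contacts needed = 273 / 0.58 ≈ 470.69 → 471.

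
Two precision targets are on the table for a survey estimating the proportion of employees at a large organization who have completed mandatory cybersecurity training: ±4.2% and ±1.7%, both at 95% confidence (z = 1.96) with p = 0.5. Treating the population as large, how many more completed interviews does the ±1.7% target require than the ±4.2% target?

2779

At ±4.2%: n = 1.96² × 0.2500 / 0.042² ≈ 544.44 → 545.
At ±1.7%: n = 1.96² × 0.2500 / 0.017² ≈ 3323.18 → 3324.
Additional respondents: 3324 − 545 = 2779.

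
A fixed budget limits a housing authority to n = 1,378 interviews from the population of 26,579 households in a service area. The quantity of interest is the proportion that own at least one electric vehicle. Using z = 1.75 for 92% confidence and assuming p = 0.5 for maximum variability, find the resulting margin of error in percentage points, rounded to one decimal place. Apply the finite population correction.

2.3

Finite-population factor: (N−n)/(N−1) = (26579−1378)/(26579−1) = 0.9482.
SE(p̂) = √[p(1−p)/n · (N−n)/(N−1)] = √[0.2500/1378 × 0.9482] = 0.01312.
E = z × SE = 1.75 × 0.01312 = 0.02295 ≈ 2.3 percentage points.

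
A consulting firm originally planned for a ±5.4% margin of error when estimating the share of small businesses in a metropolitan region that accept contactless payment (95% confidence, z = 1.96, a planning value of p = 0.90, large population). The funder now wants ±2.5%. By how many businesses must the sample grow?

435

At ±5.4%: n = 1.96² × 0.0900 / 0.054² ≈ 118.57 → 119.
At ±2.5%: n = 1.96² × 0.0900 / 0.025² ≈ 553.19 → 554.
Additional respondents: 554 − 119 = 435.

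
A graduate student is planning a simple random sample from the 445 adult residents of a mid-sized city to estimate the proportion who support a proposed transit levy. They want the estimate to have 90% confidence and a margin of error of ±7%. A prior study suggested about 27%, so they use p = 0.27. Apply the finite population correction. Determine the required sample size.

For 90% confidence, z = 1.645.
Unadjusted: n₀ = 1.645² × 0.27 × 0.73 / 0.070² ≈ 108.85, so n₀ = 109.
Finite population correction with N = 445: n = n₀ / (1 + (n₀−1)/N) = 109 / (1 + 108/445) = 109 / 1.2427 ≈ 87.71.
Rounding up, n = 88.

88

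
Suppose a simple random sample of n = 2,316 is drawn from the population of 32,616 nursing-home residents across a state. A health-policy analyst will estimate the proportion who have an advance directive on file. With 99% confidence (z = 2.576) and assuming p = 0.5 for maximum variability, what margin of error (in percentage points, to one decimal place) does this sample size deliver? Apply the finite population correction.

2.6

Finite-population factor: (N−n)/(N−1) = (32616−2316)/(32616−1) = 0.9290.
SE(p̂) = √[p(1−p)/n · (N−n)/(N−1)] = √[0.2500/2316 × 0.9290] = 0.01001.
E = z × SE = 2.576 × 0.01001 = 0.02580 ≈ 2.6 percentage points.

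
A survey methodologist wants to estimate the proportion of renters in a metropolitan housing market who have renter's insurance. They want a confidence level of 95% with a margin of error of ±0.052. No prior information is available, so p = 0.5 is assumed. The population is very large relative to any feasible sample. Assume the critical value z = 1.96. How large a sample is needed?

356

With p = 0.5, p(1−p) = 0.25.
n = z²·p(1−p)/E² = 1.96² × 0.2500 / 0.052² = 3.8416 × 0.2500 / 0.002704 ≈ 355.18.
Rounding up gives n = 356.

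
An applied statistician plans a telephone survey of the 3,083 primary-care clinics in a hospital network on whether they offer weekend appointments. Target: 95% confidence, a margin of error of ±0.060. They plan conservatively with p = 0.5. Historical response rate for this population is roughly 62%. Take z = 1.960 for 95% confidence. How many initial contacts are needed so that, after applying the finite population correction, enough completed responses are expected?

Completed interviews needed (unadjusted): n₀ = 1.960² × 0.2500 / 0.060² ≈ 266.78 → 267.
FPC for N = 3,083: n = 267 / (1 + 266/3083) = 267 / 1.0863 ≈ 245.79 → 246.
At a 62% response rate, contacts needed = 246 / 0.62 ≈ 396.77 → 397.

397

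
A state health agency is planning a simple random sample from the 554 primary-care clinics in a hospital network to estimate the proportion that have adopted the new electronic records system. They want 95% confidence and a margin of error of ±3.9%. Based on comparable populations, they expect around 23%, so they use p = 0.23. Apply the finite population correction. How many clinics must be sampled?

For 95% confidence, z = 1.960.
Unadjusted: n₀ = 1.960² × 0.23 × 0.77 / 0.039² ≈ 447.30, so n₀ = 448.
Finite population correction with N = 554: n = n₀ / (1 + (n₀−1)/N) = 448 / (1 + 447/554) = 448 / 1.8069 ≈ 247.94.
Rounding up, n = 248.

248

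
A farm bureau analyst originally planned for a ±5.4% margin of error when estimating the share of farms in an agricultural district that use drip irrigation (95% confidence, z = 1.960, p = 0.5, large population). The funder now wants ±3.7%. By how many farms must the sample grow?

At ±5.4%: n = 1.960² × 0.2500 / 0.054² ≈ 329.36 → 330.
At ±3.7%: n = 1.960² × 0.2500 / 0.037² ≈ 701.53 → 702.
Additional respondents: 702 − 330 = 372.

372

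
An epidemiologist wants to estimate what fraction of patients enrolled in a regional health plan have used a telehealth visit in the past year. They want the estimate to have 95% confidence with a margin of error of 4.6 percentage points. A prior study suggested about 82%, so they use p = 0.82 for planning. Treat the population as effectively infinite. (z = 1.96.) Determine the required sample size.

268

With p = 0.82, p(1−p) = 0.1476.
n = z²·p(1−p)/E² = 1.96² × 0.1476 / 0.046² = 3.8416 × 0.1476 / 0.002116 ≈ 267.97.
Rounding up gives n = 268.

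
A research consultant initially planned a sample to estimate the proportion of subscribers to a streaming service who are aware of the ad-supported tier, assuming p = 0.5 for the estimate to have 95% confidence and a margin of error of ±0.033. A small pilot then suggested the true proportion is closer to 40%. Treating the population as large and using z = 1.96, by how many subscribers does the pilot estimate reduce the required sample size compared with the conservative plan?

Conservative (p = 0.5): n = 1.96² × 0.25 / 0.033² ≈ 881.91 → 882.
Using p = 0.40: p(1−p) = 0.2400, so n = 1.96² × 0.2400 / 0.033² ≈ 846.63 → 847.
Reduction: 882 − 847 = 35.

35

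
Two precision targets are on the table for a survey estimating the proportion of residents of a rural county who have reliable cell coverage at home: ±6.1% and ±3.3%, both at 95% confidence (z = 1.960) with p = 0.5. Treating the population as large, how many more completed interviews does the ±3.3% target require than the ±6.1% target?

623

At ±6.1%: n = 1.960² × 0.2500 / 0.061² ≈ 258.10 → 259.
At ±3.3%: n = 1.960² × 0.2500 / 0.033² ≈ 881.91 → 882.
Additional respondents: 882 − 259 = 623.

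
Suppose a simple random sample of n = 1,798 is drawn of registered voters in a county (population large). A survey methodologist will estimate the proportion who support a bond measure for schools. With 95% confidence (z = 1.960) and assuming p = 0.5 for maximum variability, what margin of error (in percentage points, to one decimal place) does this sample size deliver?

2.3

SE(p̂) = √[p(1−p)/n] = √[0.2500/1798] = 0.01179.
E = z × SE = 1.960 × 0.01179 = 0.02311, or 2.3 percentage points.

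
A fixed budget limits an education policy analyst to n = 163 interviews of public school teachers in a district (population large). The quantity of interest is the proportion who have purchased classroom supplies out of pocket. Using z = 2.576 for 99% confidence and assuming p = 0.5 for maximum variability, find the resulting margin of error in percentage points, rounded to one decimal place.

SE(p̂) = √[p(1−p)/n] = √[0.2500/163] = 0.03916.
E = z × SE = 2.576 × 0.03916 = 0.10088, or 10.1 percentage points.

10.1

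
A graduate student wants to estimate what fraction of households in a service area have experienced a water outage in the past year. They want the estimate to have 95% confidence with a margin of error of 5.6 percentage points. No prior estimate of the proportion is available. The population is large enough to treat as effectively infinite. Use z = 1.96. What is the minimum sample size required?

307

With no prior estimate, use p = 0.5, giving p(1−p) = 0.25.
n = z²·p(1−p)/E² = 1.96² × 0.2500 / 0.056² = 3.8416 × 0.2500 / 0.003136 ≈ 306.25.
Rounding up gives n = 307.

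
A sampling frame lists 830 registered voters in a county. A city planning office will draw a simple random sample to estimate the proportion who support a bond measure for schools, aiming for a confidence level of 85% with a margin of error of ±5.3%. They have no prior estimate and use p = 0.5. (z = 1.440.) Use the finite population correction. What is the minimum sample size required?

Unadjusted: n₀ = 1.440² × 0.50 × 0.50 / 0.053² ≈ 184.55, so n₀ = 185.
Finite population correction with N = 830: n = n₀ / (1 + (n₀−1)/N) = 185 / (1 + 184/830) = 185 / 1.2217 ≈ 151.43.
Rounding up, n = 152.

152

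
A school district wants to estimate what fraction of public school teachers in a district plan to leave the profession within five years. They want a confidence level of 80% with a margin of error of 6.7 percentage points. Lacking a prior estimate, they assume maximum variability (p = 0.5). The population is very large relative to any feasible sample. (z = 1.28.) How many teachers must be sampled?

92

With p = 0.5, p(1−p) = 0.25.
n = z²·p(1−p)/E² = 1.28² × 0.2500 / 0.067² = 1.6384 × 0.2500 / 0.004489 ≈ 91.25.
Rounding up gives n = 92.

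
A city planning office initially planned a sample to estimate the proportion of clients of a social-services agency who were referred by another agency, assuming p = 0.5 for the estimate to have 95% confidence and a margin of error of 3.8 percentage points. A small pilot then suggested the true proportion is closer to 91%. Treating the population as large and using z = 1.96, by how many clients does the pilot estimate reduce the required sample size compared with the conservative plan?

Conservative (p = 0.5): n = 1.96² × 0.25 / 0.038² ≈ 665.10 → 666.
Using p = 0.91: p(1−p) = 0.0819, so n = 1.96² × 0.0819 / 0.038² ≈ 217.89 → 218.
Reduction: 666 − 218 = 448.

448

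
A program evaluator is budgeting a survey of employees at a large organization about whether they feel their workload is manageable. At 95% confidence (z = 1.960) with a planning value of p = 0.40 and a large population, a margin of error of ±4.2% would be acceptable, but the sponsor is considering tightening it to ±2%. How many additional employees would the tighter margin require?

At ±4.2%: n = 1.960² × 0.2400 / 0.042² ≈ 522.67 → 523.
At ±2%: n = 1.960² × 0.2400 / 0.020² ≈ 2304.96 → 2305.
Additional respondents: 2305 − 523 = 1782.

1782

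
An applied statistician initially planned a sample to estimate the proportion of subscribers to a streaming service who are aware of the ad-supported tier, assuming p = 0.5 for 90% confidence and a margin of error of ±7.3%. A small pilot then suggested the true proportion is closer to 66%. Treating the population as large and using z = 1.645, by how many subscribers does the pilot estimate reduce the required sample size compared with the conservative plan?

13

Conservative (p = 0.5): n = 1.645² × 0.25 / 0.073² ≈ 126.95 → 127.
Using p = 0.66: p(1−p) = 0.2244, so n = 1.645² × 0.2244 / 0.073² ≈ 113.95 → 114.
Reduction: 127 − 114 = 13.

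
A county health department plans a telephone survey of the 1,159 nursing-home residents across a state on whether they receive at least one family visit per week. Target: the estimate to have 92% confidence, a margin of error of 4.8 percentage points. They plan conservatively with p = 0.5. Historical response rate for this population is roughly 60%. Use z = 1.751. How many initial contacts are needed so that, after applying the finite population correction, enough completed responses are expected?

432

Completed interviews needed (unadjusted): n₀ = 1.751² × 0.2500 / 0.048² ≈ 332.68 → 333.
FPC for N = 1,159: n = 333 / (1 + 332/1159) = 333 / 1.2865 ≈ 258.85 → 259.
At a 60% response rate, contacts needed = 259 / 0.60 ≈ 431.67 → 432.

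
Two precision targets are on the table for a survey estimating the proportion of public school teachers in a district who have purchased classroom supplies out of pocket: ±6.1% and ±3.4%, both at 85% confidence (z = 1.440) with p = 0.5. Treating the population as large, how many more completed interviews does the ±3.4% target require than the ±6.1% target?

At ±6.1%: n = 1.440² × 0.2500 / 0.061² ≈ 139.32 → 140.
At ±3.4%: n = 1.440² × 0.2500 / 0.034² ≈ 448.44 → 449.
Additional respondents: 449 − 140 = 309.

309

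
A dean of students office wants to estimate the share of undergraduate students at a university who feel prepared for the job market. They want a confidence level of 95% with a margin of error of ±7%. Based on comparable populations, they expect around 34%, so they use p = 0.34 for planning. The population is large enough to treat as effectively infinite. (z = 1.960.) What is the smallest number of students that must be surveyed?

With p = 0.34, p(1−p) = 0.2244.
n = z²·p(1−p)/E² = 1.960² × 0.2244 / 0.070² = 3.8416 × 0.2244 / 0.004900 ≈ 175.93.
Rounding up gives n = 176.

176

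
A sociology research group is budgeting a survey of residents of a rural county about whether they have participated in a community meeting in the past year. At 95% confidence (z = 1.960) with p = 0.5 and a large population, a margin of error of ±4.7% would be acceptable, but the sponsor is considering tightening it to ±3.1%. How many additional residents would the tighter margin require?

At ±4.7%: n = 1.960² × 0.2500 / 0.047² ≈ 434.77 → 435.
At ±3.1%: n = 1.960² × 0.2500 / 0.031² ≈ 999.38 → 1000.
Additional respondents: 1000 − 435 = 565.

565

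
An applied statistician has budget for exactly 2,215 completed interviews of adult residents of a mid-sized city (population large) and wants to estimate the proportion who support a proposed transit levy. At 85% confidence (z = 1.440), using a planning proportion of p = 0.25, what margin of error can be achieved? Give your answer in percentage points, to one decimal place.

1.3

SE(p̂) = √[p(1−p)/n] = √[0.1875/2215] = 0.00920.
E = z × SE = 1.440 × 0.00920 = 0.01325, or 1.3 percentage points.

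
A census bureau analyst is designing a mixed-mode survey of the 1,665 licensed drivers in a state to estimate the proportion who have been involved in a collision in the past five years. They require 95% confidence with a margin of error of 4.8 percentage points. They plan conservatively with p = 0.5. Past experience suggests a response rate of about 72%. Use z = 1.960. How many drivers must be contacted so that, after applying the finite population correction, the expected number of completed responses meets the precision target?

464

Completed interviews needed (unadjusted): n₀ = 1.960² × 0.2500 / 0.048² ≈ 416.84 → 417.
FPC for N = 1,665: n = 417 / (1 + 416/1665) = 417 / 1.2498 ≈ 333.64 → 334.
At a 72% response rate, contacts needed = 334 / 0.72 ≈ 463.89 → 464.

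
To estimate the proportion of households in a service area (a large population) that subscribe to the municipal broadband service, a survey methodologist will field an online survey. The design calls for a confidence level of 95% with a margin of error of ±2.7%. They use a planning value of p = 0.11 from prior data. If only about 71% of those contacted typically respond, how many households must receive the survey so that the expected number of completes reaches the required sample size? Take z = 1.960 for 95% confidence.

Completed interviews needed: n₀ = 1.960² × 0.0979 / 0.027² ≈ 515.90 → 516.
At a 71% response rate, contacts needed = 516 / 0.71 ≈ 726.76 → 727.

727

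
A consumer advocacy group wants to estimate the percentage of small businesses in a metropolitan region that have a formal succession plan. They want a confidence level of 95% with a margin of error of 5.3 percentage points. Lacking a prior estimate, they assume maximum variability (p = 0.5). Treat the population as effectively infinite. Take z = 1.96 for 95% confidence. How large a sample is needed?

342

With p = 0.5, p(1−p) = 0.25.
n = z²·p(1−p)/E² = 1.96² × 0.2500 / 0.053² = 3.8416 × 0.2500 / 0.002809 ≈ 341.90.
Rounding up gives n = 342.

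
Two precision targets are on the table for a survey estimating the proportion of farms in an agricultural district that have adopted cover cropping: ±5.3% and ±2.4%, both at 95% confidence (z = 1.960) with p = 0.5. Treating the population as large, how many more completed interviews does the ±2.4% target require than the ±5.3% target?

1326

At ±5.3%: n = 1.960² × 0.2500 / 0.053² ≈ 341.90 → 342.
At ±2.4%: n = 1.960² × 0.2500 / 0.024² ≈ 1667.36 → 1668.
Additional respondents: 1668 − 342 = 1326.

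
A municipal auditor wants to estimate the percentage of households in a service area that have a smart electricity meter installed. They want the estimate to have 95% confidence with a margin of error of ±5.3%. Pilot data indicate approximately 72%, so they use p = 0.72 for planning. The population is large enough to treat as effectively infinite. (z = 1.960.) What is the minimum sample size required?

With p = 0.72, p(1−p) = 0.2016.
n = z²·p(1−p)/E² = 1.960² × 0.2016 / 0.053² = 3.8416 × 0.2016 / 0.002809 ≈ 275.71.
Rounding up gives n = 276.

276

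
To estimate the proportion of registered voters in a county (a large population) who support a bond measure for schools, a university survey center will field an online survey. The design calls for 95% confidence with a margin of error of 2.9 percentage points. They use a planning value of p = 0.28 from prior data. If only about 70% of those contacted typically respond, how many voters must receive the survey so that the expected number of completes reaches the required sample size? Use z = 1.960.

1316

Completed interviews needed: n₀ = 1.960² × 0.2016 / 0.029² ≈ 920.89 → 921.
At a 70% response rate, contacts needed = 921 / 0.70 ≈ 1315.71 → 1316.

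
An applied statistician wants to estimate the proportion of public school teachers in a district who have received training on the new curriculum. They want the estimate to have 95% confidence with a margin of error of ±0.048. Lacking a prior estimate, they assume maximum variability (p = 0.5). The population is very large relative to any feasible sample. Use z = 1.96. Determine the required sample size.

With p = 0.5, p(1−p) = 0.25.
n = z²·p(1−p)/E² = 1.96² × 0.2500 / 0.048² = 3.8416 × 0.2500 / 0.002304 ≈ 416.84.
Rounding up gives n = 417.

417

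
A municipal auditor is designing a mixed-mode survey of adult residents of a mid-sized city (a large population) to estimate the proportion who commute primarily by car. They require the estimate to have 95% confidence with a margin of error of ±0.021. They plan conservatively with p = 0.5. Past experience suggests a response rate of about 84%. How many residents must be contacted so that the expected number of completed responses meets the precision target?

For 95% confidence, z = 1.960.
Completed interviews needed: n₀ = 1.960² × 0.2500 / 0.021² ≈ 2177.78 → 2178.
At an 84% response rate, contacts needed = 2178 / 0.84 ≈ 2592.86 → 2593.

2593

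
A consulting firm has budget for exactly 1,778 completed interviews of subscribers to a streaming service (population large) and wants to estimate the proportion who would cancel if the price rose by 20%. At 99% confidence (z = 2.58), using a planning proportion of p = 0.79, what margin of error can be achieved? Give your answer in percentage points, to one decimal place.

SE(p̂) = √[p(1−p)/n] = √[0.1659/1778] = 0.00966.
E = z × SE = 2.58 × 0.00966 = 0.02492, or 2.5 percentage points.

2.5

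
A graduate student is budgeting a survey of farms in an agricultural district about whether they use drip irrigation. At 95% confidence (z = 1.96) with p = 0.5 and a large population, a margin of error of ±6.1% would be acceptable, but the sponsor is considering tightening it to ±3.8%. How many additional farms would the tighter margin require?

At ±6.1%: n = 1.96² × 0.2500 / 0.061² ≈ 258.10 → 259.
At ±3.8%: n = 1.96² × 0.2500 / 0.038² ≈ 665.10 → 666.
Additional respondents: 666 − 259 = 407.

407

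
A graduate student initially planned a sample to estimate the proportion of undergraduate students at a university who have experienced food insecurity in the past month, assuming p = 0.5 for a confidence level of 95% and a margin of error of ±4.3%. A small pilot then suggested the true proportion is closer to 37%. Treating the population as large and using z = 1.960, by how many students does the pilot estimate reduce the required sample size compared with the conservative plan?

35

Conservative (p = 0.5): n = 1.960² × 0.25 / 0.043² ≈ 519.42 → 520.
Using p = 0.37: p(1−p) = 0.2331, so n = 1.960² × 0.2331 / 0.043² ≈ 484.30 → 485.
Reduction: 520 − 485 = 35.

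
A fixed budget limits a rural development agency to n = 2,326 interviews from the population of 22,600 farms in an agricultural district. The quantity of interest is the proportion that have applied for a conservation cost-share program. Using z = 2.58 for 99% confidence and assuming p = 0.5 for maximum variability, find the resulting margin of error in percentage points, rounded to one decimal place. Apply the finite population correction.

Finite-population factor: (N−n)/(N−1) = (22600−2326)/(22600−1) = 0.8971.
SE(p̂) = √[p(1−p)/n · (N−n)/(N−1)] = √[0.2500/2326 × 0.8971] = 0.00982.
E = z × SE = 2.58 × 0.00982 = 0.02533 ≈ 2.5 percentage points.

2.5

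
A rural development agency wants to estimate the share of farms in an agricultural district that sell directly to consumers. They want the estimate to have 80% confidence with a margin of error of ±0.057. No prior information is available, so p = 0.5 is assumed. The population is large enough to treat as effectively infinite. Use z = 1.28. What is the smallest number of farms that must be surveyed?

With p = 0.5, p(1−p) = 0.25.
n = z²·p(1−p)/E² = 1.28² × 0.2500 / 0.057² = 1.6384 × 0.2500 / 0.003249 ≈ 126.07.
Rounding up gives n = 127.

127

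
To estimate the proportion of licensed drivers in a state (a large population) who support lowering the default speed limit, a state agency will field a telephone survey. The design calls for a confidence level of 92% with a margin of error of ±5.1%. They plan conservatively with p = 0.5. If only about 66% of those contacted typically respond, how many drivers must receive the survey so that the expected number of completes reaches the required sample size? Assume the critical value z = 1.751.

Completed interviews needed: n₀ = 1.751² × 0.2500 / 0.051² ≈ 294.69 → 295.
At a 66% response rate, contacts needed = 295 / 0.66 ≈ 446.97 → 447.

447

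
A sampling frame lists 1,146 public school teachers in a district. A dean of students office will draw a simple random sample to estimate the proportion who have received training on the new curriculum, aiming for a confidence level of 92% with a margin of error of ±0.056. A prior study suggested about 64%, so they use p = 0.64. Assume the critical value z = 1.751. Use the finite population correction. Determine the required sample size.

Unadjusted: n₀ = 1.751² × 0.64 × 0.36 / 0.056² ≈ 225.26, so n₀ = 226.
Finite population correction with N = 1,146: n = n₀ / (1 + (n₀−1)/N) = 226 / (1 + 225/1146) = 226 / 1.1963 ≈ 188.91.
Rounding up, n = 189.

189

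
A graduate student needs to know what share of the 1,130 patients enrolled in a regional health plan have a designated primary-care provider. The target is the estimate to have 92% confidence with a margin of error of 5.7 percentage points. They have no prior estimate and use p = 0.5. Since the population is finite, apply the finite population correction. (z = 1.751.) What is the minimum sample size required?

196

Unadjusted: n₀ = 1.751² × 0.50 × 0.50 / 0.057² ≈ 235.92, so n₀ = 236.
Finite population correction with N = 1,130: n = n₀ / (1 + (n₀−1)/N) = 236 / (1 + 235/1130) = 236 / 1.2080 ≈ 195.37.
Rounding up, n = 196.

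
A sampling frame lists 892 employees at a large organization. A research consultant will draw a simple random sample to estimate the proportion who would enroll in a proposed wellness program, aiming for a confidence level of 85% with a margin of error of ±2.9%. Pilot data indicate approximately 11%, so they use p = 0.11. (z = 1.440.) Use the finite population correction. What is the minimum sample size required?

191

Unadjusted: n₀ = 1.440² × 0.11 × 0.89 / 0.029² ≈ 241.39, so n₀ = 242.
Finite population correction with N = 892: n = n₀ / (1 + (n₀−1)/N) = 242 / (1 + 241/892) = 242 / 1.2702 ≈ 190.52.
Rounding up, n = 191.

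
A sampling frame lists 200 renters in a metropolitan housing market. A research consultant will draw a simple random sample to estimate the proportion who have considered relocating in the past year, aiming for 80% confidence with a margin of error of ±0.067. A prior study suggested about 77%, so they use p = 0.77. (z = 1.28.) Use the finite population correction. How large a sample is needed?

Unadjusted: n₀ = 1.28² × 0.77 × 0.23 / 0.067² ≈ 64.64, so n₀ = 65.
Finite population correction with N = 200: n = n₀ / (1 + (n₀−1)/N) = 65 / (1 + 64/200) = 65 / 1.3200 ≈ 49.24.
Rounding up, n = 50.

50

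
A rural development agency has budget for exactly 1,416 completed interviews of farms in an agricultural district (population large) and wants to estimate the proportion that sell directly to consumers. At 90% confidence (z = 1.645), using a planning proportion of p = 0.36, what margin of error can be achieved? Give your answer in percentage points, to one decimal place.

SE(p̂) = √[p(1−p)/n] = √[0.2304/1416] = 0.01276.
E = z × SE = 1.645 × 0.01276 = 0.02098, or 2.1 percentage points.

2.1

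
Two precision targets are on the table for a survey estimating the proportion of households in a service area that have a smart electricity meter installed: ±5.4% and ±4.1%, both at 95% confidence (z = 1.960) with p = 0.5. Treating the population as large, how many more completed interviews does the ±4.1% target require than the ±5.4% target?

At ±5.4%: n = 1.960² × 0.2500 / 0.054² ≈ 329.36 → 330.
At ±4.1%: n = 1.960² × 0.2500 / 0.041² ≈ 571.33 → 572.
Additional respondents: 572 − 330 = 242.

242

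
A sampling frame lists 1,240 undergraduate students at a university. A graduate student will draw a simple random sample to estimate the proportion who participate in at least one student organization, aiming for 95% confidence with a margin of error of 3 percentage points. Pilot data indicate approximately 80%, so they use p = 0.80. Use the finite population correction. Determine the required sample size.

For 95% confidence, z = 1.960.
Unadjusted: n₀ = 1.960² × 0.80 × 0.20 / 0.030² ≈ 682.95, so n₀ = 683.
Finite population correction with N = 1,240: n = n₀ / (1 + (n₀−1)/N) = 683 / (1 + 682/1240) = 683 / 1.5500 ≈ 440.65.
Rounding up, n = 441.

441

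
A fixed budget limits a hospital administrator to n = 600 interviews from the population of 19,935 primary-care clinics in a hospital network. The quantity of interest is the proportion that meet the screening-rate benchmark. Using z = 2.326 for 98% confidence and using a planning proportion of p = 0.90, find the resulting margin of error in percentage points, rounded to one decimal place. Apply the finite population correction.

2.8

Finite-population factor: (N−n)/(N−1) = (19935−600)/(19935−1) = 0.9700.
SE(p̂) = √[p(1−p)/n · (N−n)/(N−1)] = √[0.0900/600 × 0.9700] = 0.01206.
E = z × SE = 2.326 × 0.01206 = 0.02806 ≈ 2.8 percentage points.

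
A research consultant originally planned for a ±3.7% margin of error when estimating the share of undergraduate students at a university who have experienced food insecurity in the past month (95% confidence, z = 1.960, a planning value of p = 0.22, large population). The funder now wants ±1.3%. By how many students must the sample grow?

At ±3.7%: n = 1.960² × 0.1716 / 0.037² ≈ 481.53 → 482.
At ±1.3%: n = 1.960² × 0.1716 / 0.013² ≈ 3900.70 → 3901.
Additional respondents: 3901 − 482 = 3419.

3419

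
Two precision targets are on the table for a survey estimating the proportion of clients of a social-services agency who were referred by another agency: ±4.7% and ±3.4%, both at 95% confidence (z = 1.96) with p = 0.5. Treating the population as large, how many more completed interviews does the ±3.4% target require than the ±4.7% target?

At ±4.7%: n = 1.96² × 0.2500 / 0.047² ≈ 434.77 → 435.
At ±3.4%: n = 1.96² × 0.2500 / 0.034² ≈ 830.80 → 831.
Additional respondents: 831 − 435 = 396.

396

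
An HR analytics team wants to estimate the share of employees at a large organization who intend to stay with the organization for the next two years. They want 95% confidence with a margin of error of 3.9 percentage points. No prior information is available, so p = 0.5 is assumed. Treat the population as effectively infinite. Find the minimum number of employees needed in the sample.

632

For 95% confidence, z = 1.960.
With p = 0.5, p(1−p) = 0.25.
n = z²·p(1−p)/E² = 1.960² × 0.2500 / 0.039² = 3.8416 × 0.2500 / 0.001521 ≈ 631.43.
Rounding up gives n = 632.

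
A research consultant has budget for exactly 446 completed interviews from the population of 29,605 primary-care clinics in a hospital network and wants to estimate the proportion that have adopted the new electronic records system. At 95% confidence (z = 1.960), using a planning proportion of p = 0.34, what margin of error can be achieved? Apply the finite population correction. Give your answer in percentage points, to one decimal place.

Finite-population factor: (N−n)/(N−1) = (29605−446)/(29605−1) = 0.9850.
SE(p̂) = √[p(1−p)/n · (N−n)/(N−1)] = √[0.2244/446 × 0.9850] = 0.02226.
E = z × SE = 1.960 × 0.02226 = 0.04363 ≈ 4.4 percentage points.

4.4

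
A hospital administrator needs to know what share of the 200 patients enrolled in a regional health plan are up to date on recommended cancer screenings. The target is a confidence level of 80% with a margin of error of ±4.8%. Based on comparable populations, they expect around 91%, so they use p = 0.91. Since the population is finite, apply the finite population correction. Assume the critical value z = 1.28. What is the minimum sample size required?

Unadjusted: n₀ = 1.28² × 0.91 × 0.09 / 0.048² ≈ 58.24, so n₀ = 59.
Finite population correction with N = 200: n = n₀ / (1 + (n₀−1)/N) = 59 / (1 + 58/200) = 59 / 1.2900 ≈ 45.74.
Rounding up, n = 46.

46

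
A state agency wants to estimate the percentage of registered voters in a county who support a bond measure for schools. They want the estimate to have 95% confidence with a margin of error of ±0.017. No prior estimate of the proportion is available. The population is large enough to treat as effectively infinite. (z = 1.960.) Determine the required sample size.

3324

With no prior estimate, use p = 0.5, giving p(1−p) = 0.25.
n = z²·p(1−p)/E² = 1.960² × 0.2500 / 0.017² = 3.8416 × 0.2500 / 0.000289 ≈ 3323.18.
Rounding up gives n = 3324.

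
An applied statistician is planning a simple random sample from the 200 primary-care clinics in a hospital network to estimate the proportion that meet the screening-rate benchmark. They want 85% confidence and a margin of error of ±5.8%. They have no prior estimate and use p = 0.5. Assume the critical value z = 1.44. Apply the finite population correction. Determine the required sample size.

Unadjusted: n₀ = 1.44² × 0.50 × 0.50 / 0.058² ≈ 154.10, so n₀ = 155.
Finite population correction with N = 200: n = n₀ / (1 + (n₀−1)/N) = 155 / (1 + 154/200) = 155 / 1.7700 ≈ 87.57.
Rounding up, n = 88.

88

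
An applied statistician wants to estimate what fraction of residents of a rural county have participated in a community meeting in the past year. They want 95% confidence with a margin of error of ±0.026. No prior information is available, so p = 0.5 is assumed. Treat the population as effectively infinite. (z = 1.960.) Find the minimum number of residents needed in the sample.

With p = 0.5, p(1−p) = 0.25.
n = z²·p(1−p)/E² = 1.960² × 0.2500 / 0.026² = 3.8416 × 0.2500 / 0.000676 ≈ 1420.71.
Rounding up gives n = 1421.

1421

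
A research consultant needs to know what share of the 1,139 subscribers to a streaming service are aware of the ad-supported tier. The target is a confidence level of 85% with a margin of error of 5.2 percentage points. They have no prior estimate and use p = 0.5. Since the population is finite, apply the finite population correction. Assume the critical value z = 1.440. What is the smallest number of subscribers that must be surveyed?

Unadjusted: n₀ = 1.440² × 0.50 × 0.50 / 0.052² ≈ 191.72, so n₀ = 192.
Finite population correction with N = 1,139: n = n₀ / (1 + (n₀−1)/N) = 192 / (1 + 191/1139) = 192 / 1.1677 ≈ 164.43.
Rounding up, n = 165.

165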